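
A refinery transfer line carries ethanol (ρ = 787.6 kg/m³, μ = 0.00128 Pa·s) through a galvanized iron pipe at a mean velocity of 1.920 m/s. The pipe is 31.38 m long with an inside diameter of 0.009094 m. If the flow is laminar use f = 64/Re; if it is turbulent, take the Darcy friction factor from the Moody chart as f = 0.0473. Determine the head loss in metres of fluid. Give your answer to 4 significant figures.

h_f ≈ 30.67 m

Reynolds number Re = ρVD/μ = 787.6 · 1.92 · 0.009094 / 0.00128 = 1.074e+04.
Re > 4000 → turbulent; use the Moody-chart value f = 0.0473.
Darcy-Weisbach: ΔP = f(L/D)(ρV²/2) = 0.0473·(31.38/0.009094)·(787.6·1.92²/2) = 0.0473·3451·1452 = 2.369e+05 Pa.
Head loss h_f = ΔP/(ρg) = 2.369e+05/(787.6·9.81) = 30.67 m.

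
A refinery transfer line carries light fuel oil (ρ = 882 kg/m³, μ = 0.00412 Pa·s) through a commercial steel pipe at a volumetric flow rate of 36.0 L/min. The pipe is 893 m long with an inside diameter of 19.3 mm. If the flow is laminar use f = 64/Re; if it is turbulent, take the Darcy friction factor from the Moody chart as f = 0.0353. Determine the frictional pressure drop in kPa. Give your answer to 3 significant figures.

ΔP ≈ 3030 kPa

Q = 36.0 L/min = 36.0/60000 = 0.0006 m³/s.
Cross-sectional area A = πD²/4 = π(0.0193)²/4 = 0.0002926 m²; mean velocity V = Q/A = 0.0006/0.0002926 = 2.051 m/s.
Reynolds number Re = ρVD/μ = 882 · 2.051 · 0.0193 / 0.00412 = 8474.
Re > 4000 → turbulent; use the Moody-chart value f = 0.0353.
Darcy-Weisbach: ΔP = f(L/D)(ρV²/2) = 0.0353·(893/0.0193)·(882·2.051²/2) = 0.0353·4.627e+04·1855 = 3.03e+06 Pa.
ΔP = 3.03e+06 Pa = 3030 kPa.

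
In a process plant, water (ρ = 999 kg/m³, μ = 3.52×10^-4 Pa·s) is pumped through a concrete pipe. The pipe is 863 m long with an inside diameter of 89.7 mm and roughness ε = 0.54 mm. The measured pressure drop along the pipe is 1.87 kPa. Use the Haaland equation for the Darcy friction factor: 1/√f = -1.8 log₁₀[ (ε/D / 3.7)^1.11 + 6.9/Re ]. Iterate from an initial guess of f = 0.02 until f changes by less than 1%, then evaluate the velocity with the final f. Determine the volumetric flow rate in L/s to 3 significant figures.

Q ≈ 0.668 L/s

Rearranging Darcy-Weisbach: V = √(2·ΔP·D/(f·L·ρ)). With ε/D = 0.00054/0.0897 = 0.00602, iterate starting from f = 0.02:
  f = 0.02 → V = √(2·1870·0.0897/(0.02·863·999)) = 0.1395 m/s; Re = ρVD/μ = 3.551e+04; f → 0.03427
  f = 0.03427 → V = 0.1066 m/s; Re = 2.713e+04; f → 0.03485
  f = 0.03485 → V = 0.1057 m/s; Re = 2.69e+04; f → 0.03487
Converged (Δf/f < 1%). With the final f = 0.03487: V = √(2·1870·0.0897/(0.03487·863·999)) = 0.1056 m/s.
Q = V·A = 0.1056·(π/4·0.0897²) = 0.0006675 m³/s = 0.668 L/s.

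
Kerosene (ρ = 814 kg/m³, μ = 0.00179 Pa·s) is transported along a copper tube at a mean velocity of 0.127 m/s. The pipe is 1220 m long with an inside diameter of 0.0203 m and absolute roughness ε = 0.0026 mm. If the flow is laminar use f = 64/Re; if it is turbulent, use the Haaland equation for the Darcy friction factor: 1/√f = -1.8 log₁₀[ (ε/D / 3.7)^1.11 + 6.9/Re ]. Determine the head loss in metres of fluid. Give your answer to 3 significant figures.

h_f ≈ 2.70 m

Reynolds number Re = ρVD/μ = 814 · 0.127 · 0.0203 / 0.00179 = 1172.
Re < 2300 → laminar flow, so f = 64/Re = 64/1172 = 0.05459 (the turbulent correlation is not needed).
Darcy-Weisbach: ΔP = f(L/D)(ρV²/2) = 0.05459·(1220/0.0203)·(814·0.127²/2) = 0.05459·6.01e+04·6.565 = 2.154e+04 Pa.
Head loss h_f = ΔP/(ρg) = 2.154e+04/(814·9.81) = 2.70 m.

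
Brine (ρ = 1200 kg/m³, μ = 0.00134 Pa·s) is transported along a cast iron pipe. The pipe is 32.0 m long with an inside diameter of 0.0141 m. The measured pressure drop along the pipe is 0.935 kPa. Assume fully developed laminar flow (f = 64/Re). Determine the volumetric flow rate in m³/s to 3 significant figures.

For laminar flow, f = 64/Re with Re = ρVD/μ, so Darcy-Weisbach reduces to ΔP = 32μLV/D². Solving for V: V = ΔP·D²/(32μL) = 935·(0.0141)²/(32·0.00134·32) = 0.1355 m/s.
Check: Re = ρVD/μ = 1200·0.1355·0.0141/0.00134 = 1711 < 2300, so the laminar assumption holds.
Q = V·A = 0.1355·(π/4·0.0141²) = 2.115e-05 m³/s = 2.12×10^-5 m³/s.

Q ≈ 2.12×10^-5 m³/s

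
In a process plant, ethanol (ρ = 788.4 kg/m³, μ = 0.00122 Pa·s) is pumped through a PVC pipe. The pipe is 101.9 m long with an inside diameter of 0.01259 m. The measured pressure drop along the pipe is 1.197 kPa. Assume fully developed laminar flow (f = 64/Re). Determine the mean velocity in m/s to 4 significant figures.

V ≈ 0.04769 m/s

For laminar flow, f = 64/Re with Re = ρVD/μ, so Darcy-Weisbach reduces to ΔP = 32μLV/D². Solving for V: V = ΔP·D²/(32μL) = 1197·(0.01259)²/(32·0.00122·101.9) = 0.04769 m/s.
Check: Re = ρVD/μ = 788.4·0.04769·0.01259/0.00122 = 388 < 2300, so the laminar assumption holds.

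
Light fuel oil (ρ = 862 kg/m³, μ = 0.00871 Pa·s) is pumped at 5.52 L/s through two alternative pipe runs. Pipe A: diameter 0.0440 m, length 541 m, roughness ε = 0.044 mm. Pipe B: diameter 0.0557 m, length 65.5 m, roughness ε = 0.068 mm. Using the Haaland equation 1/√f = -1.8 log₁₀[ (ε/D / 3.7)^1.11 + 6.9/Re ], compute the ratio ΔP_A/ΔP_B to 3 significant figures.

Pipe A: V = Q/A = 0.00552/0.001521 = 3.63 m/s; Re = 1.581e+04; ε/D = 0.001; Haaland → f = 0.02899; ΔP_A = f(L/D)(ρV²/2) = 2.025e+06 Pa.
Pipe B: V = Q/A = 0.00552/0.002437 = 2.265 m/s; Re = 1.249e+04; ε/D = 0.00122; Haaland → f = 0.03088; ΔP_B = f(L/D)(ρV²/2) = 8.031e+04 Pa.
ΔP_A/ΔP_B = 2.025e+06/8.031e+04 = 25.2.

ΔP_A/ΔP_B ≈ 25.2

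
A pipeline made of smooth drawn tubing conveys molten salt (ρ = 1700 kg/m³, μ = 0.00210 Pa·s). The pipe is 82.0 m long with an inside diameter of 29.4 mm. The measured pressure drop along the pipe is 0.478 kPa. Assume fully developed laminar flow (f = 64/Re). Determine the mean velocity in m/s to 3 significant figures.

For laminar flow, f = 64/Re with Re = ρVD/μ, so Darcy-Weisbach reduces to ΔP = 32μLV/D². Solving for V: V = ΔP·D²/(32μL) = 478·(0.0294)²/(32·0.0021·82) = 0.07498 m/s.
Check: Re = ρVD/μ = 1700·0.07498·0.0294/0.0021 = 1784 < 2300, so the laminar assumption holds.

V ≈ 0.0750 m/s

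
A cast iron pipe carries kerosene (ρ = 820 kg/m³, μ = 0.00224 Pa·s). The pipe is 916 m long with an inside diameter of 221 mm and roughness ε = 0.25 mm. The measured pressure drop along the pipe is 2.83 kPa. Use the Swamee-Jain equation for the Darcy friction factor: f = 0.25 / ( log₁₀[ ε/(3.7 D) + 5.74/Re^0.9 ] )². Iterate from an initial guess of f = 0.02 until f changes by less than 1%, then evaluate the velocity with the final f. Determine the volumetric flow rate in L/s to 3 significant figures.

Rearranging Darcy-Weisbach: V = √(2·ΔP·D/(f·L·ρ)). With ε/D = 0.00025/0.221 = 0.00113, iterate starting from f = 0.02:
  f = 0.02 → V = √(2·2830·0.221/(0.02·916·820)) = 0.2886 m/s; Re = ρVD/μ = 2.334e+04; f → 0.0276
  f = 0.0276 → V = 0.2456 m/s; Re = 1.987e+04; f → 0.02843
  f = 0.02843 → V = 0.242 m/s; Re = 1.958e+04; f → 0.02851
Converged (Δf/f < 1%). With the final f = 0.02851: V = √(2·2830·0.221/(0.02851·916·820)) = 0.2417 m/s.
Q = V·A = 0.2417·(π/4·0.221²) = 0.009271 m³/s = 9.27 L/s.

Q ≈ 9.27 L/s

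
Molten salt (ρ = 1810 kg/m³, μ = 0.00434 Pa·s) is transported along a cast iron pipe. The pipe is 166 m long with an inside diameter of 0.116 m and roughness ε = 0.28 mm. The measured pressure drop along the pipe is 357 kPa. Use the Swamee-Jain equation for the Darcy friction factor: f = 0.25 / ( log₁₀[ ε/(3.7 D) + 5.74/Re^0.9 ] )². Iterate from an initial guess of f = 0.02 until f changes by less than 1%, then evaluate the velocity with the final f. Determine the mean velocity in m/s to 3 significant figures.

Rearranging Darcy-Weisbach: V = √(2·ΔP·D/(f·L·ρ)). With ε/D = 0.00028/0.116 = 0.00241, iterate starting from f = 0.02:
  f = 0.02 → V = √(2·3.57e+05·0.116/(0.02·166·1810)) = 3.713 m/s; Re = ρVD/μ = 1.796e+05; f → 0.02569
  f = 0.02569 → V = 3.276 m/s; Re = 1.585e+05; f → 0.02581
Converged (Δf/f < 1%). With the final f = 0.02581: V = √(2·3.57e+05·0.116/(0.02581·166·1810)) = 3.268 m/s.

V ≈ 3.27 m/s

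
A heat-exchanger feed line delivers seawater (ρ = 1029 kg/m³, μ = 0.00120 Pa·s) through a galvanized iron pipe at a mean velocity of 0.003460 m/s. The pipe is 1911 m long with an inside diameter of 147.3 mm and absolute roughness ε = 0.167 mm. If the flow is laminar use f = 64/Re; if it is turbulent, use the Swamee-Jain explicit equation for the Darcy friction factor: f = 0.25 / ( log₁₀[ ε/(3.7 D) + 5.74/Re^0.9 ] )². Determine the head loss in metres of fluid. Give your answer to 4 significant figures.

Reynolds number Re = ρVD/μ = 1029 · 0.00346 · 0.1473 / 0.0012 = 437.
Re < 2300 → laminar flow, so f = 64/Re = 64/437 = 0.1464 (the turbulent correlation is not needed).
Darcy-Weisbach: ΔP = f(L/D)(ρV²/2) = 0.1464·(1911/0.1473)·(1029·0.00346²/2) = 0.1464·1.297e+04·0.006159 = 11.7 Pa.
Head loss h_f = ΔP/(ρg) = 11.7/(1029·9.81) = 0.001159 m.

h_f ≈ 0.001159 m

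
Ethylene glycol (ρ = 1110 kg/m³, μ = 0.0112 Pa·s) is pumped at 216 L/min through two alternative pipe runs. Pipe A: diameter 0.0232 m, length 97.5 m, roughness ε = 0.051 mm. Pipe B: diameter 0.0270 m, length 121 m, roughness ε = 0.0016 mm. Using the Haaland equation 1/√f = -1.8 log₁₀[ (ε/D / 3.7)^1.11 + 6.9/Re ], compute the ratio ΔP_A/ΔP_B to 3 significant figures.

ΔP_A/ΔP_B ≈ 1.91

Pipe A: V = Q/A = 0.0036/0.0004227 = 8.516 m/s; Re = 1.958e+04; ε/D = 0.0022; Haaland → f = 0.02993; ΔP_A = f(L/D)(ρV²/2) = 5.063e+06 Pa.
Pipe B: V = Q/A = 0.0036/0.0005726 = 6.288 m/s; Re = 1.682e+04; ε/D = 5.93e-05; Haaland → f = 0.02698; ΔP_B = f(L/D)(ρV²/2) = 2.653e+06 Pa.
ΔP_A/ΔP_B = 5.063e+06/2.653e+06 = 1.91.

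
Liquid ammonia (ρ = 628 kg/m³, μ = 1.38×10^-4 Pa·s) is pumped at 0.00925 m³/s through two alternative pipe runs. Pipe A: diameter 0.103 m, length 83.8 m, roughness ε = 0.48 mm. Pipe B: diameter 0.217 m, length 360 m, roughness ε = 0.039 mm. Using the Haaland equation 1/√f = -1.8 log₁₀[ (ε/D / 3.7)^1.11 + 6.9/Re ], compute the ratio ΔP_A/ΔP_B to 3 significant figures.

ΔP_A/ΔP_B ≈ 17.8

Pipe A: V = Q/A = 0.00925/0.008332 = 1.11 m/s; Re = 5.203e+05; ε/D = 0.00466; Haaland → f = 0.02997; ΔP_A = f(L/D)(ρV²/2) = 9434 Pa.
Pipe B: V = Q/A = 0.00925/0.03698 = 0.2501 m/s; Re = 2.47e+05; ε/D = 0.00018; Haaland → f = 0.01628; ΔP_B = f(L/D)(ρV²/2) = 530.5 Pa.
ΔP_A/ΔP_B = 9434/530.5 = 17.8.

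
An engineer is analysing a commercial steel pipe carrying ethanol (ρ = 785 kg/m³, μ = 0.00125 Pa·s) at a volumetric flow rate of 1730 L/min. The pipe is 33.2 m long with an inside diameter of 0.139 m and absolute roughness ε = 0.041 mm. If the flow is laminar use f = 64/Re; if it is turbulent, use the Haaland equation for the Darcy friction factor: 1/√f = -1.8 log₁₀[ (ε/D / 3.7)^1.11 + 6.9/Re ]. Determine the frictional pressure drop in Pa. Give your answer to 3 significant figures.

Q = 1730 L/min = 1730/60000 = 0.02883 m³/s.
Cross-sectional area A = πD²/4 = π(0.139)²/4 = 0.01517 m²; mean velocity V = Q/A = 0.02883/0.01517 = 1.9 m/s.
Reynolds number Re = ρVD/μ = 785 · 1.9 · 0.139 / 0.00125 = 1.659e+05.
Re > 4000 → turbulent. Relative roughness ε/D = 4.1e-05/0.139 = 0.000295. Haaland: 1/√f = -1.8 log₁₀[(0.000295/3.7)^1.11 + 6.9/1.659e+05] = -1.8 log₁₀[2.82e-05 + 4.16e-05] = 7.481, so f = 0.01787.
Darcy-Weisbach: ΔP = f(L/D)(ρV²/2) = 0.01787·(33.2/0.139)·(785·1.9²/2) = 0.01787·238.8·1417 = 6048 Pa.

ΔP ≈ 6050 Pa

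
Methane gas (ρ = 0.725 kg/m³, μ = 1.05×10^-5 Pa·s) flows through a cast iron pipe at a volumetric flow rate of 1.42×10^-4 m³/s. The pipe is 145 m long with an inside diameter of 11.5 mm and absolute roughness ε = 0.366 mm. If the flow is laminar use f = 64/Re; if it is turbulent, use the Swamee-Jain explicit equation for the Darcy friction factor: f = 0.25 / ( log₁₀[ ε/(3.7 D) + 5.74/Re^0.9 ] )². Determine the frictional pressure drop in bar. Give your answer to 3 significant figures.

ΔP ≈ 0.00504 bar

Cross-sectional area A = πD²/4 = π(0.0115)²/4 = 0.0001039 m²; mean velocity V = Q/A = 0.000142/0.0001039 = 1.367 m/s.
Reynolds number Re = ρVD/μ = 0.725 · 1.367 · 0.0115 / 1.05e-05 = 1086.
Re < 2300 → laminar flow, so f = 64/Re = 64/1086 = 0.05896 (the turbulent correlation is not needed).
Darcy-Weisbach: ΔP = f(L/D)(ρV²/2) = 0.05896·(145/0.0115)·(0.725·1.367²/2) = 0.05896·1.261e+04·0.6775 = 503.6 Pa.
ΔP = 503.6 Pa = 0.00504 bar.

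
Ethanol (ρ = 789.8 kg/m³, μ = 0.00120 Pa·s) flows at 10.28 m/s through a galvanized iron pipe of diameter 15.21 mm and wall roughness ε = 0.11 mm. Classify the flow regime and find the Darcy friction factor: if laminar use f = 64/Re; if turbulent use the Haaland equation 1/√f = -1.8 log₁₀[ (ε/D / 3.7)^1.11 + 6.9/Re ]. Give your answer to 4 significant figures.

f ≈ 0.03480

Re = ρVD/μ = 789.8·10.28·0.01521/0.0012 = 1.029e+05.
Re > 4000 → turbulent. ε/D = 0.00011/0.01521 = 0.00723; Haaland: 1/√f = -1.8 log₁₀[0.000984 + 6.7e-05] = 5.361, so f = 0.0348.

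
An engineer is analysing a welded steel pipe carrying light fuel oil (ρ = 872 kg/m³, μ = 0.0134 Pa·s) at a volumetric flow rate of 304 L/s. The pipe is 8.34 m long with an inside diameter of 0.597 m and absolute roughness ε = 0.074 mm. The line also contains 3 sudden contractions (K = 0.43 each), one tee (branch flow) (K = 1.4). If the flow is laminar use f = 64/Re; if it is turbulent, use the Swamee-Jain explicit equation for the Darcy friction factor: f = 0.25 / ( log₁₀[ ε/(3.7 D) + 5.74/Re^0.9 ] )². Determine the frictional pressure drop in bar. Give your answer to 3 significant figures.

ΔP ≈ 0.0154 bar

Q = 304 L/s = 304/1000 = 0.304 m³/s.
Cross-sectional area A = πD²/4 = π(0.597)²/4 = 0.2799 m²; mean velocity V = Q/A = 0.304/0.2799 = 1.086 m/s.
Reynolds number Re = ρVD/μ = 872 · 1.086 · 0.597 / 0.0134 = 4.219e+04.
Re > 4000 → turbulent. Relative roughness ε/D = 7.4e-05/0.597 = 0.000124. Swamee-Jain: f = 0.25/(log₁₀[0.000124/3.7 + 5.74/4.219e+04^0.9])² = 0.25/(log₁₀[3.35e-05 + 0.000395])² = 0.25/(-3.368)² = 0.02203.
Total minor-loss coefficient ΣK = 3·0.43 + 1·1.4 = 2.69.
ΔP = [f·L/D + ΣK]·(ρV²/2) = [0.02203·8.34/0.597 + 2.69]·(872·1.086²/2) = [0.3078 + 2.69]·514.2 = 1542 Pa.
ΔP = 1542 Pa = 0.0154 bar.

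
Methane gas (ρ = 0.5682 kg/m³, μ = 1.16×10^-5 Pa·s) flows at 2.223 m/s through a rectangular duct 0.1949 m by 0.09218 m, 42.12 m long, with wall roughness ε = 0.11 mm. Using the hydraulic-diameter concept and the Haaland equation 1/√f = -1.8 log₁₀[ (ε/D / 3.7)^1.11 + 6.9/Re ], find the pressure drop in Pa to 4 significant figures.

Hydraulic diameter D_h = 4A/P = 4·(0.1949·0.09218)/(2·(0.1949+0.09218)) = 0.07186/0.5742 = 0.1252 m.
Re = ρVD_h/μ = 0.5682·2.223·0.1252/1.16e-05 = 1.363e+04.
ε/D_h = 0.00011/0.1252 = 0.000879; Haaland gives 1/√f = -1.8 log₁₀[9.49e-05+0.000506] = 5.798, so f = 0.02975.
ΔP = f(L/D_h)(ρV²/2) = 0.02975·42.12/0.1252·1.404 = 14.05 Pa.

ΔP ≈ 14.05 Pa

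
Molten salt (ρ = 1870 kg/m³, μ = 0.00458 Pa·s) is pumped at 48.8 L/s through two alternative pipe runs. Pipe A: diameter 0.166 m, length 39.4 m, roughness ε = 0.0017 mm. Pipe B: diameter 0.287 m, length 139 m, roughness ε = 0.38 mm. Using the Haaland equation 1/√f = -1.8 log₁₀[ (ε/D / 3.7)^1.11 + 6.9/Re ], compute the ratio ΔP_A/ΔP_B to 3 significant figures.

Pipe A: V = Q/A = 0.0488/0.02164 = 2.255 m/s; Re = 1.528e+05; ε/D = 1.02e-05; Haaland → f = 0.01639; ΔP_A = f(L/D)(ρV²/2) = 1.85e+04 Pa.
Pipe B: V = Q/A = 0.0488/0.06469 = 0.7543 m/s; Re = 8.839e+04; ε/D = 0.00132; Haaland → f = 0.02326; ΔP_B = f(L/D)(ρV²/2) = 5993 Pa.
ΔP_A/ΔP_B = 1.85e+04/5993 = 3.09.

ΔP_A/ΔP_B ≈ 3.09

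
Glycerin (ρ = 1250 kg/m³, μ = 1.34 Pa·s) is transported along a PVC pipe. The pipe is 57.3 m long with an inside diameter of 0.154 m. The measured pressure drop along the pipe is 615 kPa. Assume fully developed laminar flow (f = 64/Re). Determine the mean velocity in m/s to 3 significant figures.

For laminar flow, f = 64/Re with Re = ρVD/μ, so Darcy-Weisbach reduces to ΔP = 32μLV/D². Solving for V: V = ΔP·D²/(32μL) = 6.15e+05·(0.154)²/(32·1.34·57.3) = 5.936 m/s.
Check: Re = ρVD/μ = 1250·5.936·0.154/1.34 = 852.8 < 2300, so the laminar assumption holds.

V ≈ 5.94 m/s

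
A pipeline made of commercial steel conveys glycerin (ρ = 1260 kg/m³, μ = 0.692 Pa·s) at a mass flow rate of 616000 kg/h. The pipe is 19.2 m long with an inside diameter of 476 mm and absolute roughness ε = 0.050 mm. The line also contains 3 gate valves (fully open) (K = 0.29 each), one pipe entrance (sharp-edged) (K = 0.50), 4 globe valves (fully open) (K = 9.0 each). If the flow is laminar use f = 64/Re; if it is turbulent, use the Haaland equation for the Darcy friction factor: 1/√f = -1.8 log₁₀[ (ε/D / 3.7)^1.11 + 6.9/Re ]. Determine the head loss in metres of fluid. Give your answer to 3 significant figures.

h_f ≈ 1.23 m

ṁ = 616000 kg/h = 616000/3600 = 171.1 kg/s.
A = πD²/4 = π(0.476)²/4 = 0.178 m²; mean velocity V = ṁ/(ρA) = 171.1/(1260 · 0.178) = 0.7631 m/s.
Reynolds number Re = ρVD/μ = 1260 · 0.7631 · 0.476 / 0.692 = 661.4.
Re < 2300 → laminar flow, so f = 64/Re = 64/661.4 = 0.09676 (the turbulent correlation is not needed).
Total minor-loss coefficient ΣK = 3·0.29 + 1·0.5 + 4·9 = 37.4.
ΔP = [f·L/D + ΣK]·(ρV²/2) = [0.09676·19.2/0.476 + 37.4]·(1260·0.7631²/2) = [3.903 + 37.4]·366.9 = 1.514e+04 Pa.
Head loss h_f = ΔP/(ρg) = 1.514e+04/(1260·9.81) = 1.23 m.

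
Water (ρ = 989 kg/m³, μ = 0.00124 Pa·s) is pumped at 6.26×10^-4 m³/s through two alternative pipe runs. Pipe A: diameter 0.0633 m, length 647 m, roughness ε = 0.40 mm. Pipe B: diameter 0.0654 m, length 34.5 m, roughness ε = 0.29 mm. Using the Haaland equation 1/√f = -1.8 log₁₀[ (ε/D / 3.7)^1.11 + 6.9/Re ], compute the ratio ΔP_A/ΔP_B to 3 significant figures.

Pipe A: V = Q/A = 0.000626/0.003147 = 0.1989 m/s; Re = 1.004e+04; ε/D = 0.00632; Haaland → f = 0.03897; ΔP_A = f(L/D)(ρV²/2) = 7795 Pa.
Pipe B: V = Q/A = 0.000626/0.003359 = 0.1863 m/s; Re = 9720; ε/D = 0.00443; Haaland → f = 0.0369; ΔP_B = f(L/D)(ρV²/2) = 334.2 Pa.
ΔP_A/ΔP_B = 7795/334.2 = 23.3.

ΔP_A/ΔP_B ≈ 23.3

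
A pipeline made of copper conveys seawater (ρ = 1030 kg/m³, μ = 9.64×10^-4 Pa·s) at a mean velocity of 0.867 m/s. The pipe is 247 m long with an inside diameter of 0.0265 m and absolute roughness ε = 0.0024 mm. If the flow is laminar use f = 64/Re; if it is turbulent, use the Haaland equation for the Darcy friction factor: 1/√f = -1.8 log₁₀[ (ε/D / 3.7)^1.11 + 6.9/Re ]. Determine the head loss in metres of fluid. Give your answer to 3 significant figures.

h_f ≈ 8.80 m

Reynolds number Re = ρVD/μ = 1030 · 0.867 · 0.0265 / 0.000964 = 2.455e+04.
Re > 4000 → turbulent. Relative roughness ε/D = 2.4e-06/0.0265 = 9.06e-05. Haaland: 1/√f = -1.8 log₁₀[(9.06e-05/3.7)^1.11 + 6.9/2.455e+04] = -1.8 log₁₀[7.61e-06 + 0.000281] = 6.371, so f = 0.02464.
Darcy-Weisbach: ΔP = f(L/D)(ρV²/2) = 0.02464·(247/0.0265)·(1030·0.867²/2) = 0.02464·9321·387.1 = 8.889e+04 Pa.
Head loss h_f = ΔP/(ρg) = 8.889e+04/(1030·9.81) = 8.80 m.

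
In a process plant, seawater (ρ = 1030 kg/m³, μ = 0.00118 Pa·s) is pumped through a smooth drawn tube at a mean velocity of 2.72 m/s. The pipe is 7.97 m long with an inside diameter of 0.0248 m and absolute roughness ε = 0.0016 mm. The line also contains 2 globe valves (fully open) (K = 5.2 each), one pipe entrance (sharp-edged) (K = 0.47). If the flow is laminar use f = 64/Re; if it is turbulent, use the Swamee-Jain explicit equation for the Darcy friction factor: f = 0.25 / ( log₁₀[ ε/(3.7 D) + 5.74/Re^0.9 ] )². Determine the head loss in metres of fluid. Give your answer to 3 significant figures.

Reynolds number Re = ρVD/μ = 1030 · 2.72 · 0.0248 / 0.00118 = 5.888e+04.
Re > 4000 → turbulent. Relative roughness ε/D = 1.6e-06/0.0248 = 6.45e-05. Swamee-Jain: f = 0.25/(log₁₀[6.45e-05/3.7 + 5.74/5.888e+04^0.9])² = 0.25/(log₁₀[1.74e-05 + 0.000292])² = 0.25/(-3.509)² = 0.0203.
Total minor-loss coefficient ΣK = 2·5.2 + 1·0.47 = 10.9.
ΔP = [f·L/D + ΣK]·(ρV²/2) = [0.0203·7.97/0.0248 + 10.9]·(1030·2.72²/2) = [6.525 + 10.9]·3810 = 6.628e+04 Pa.
Head loss h_f = ΔP/(ρg) = 6.628e+04/(1030·9.81) = 6.56 m.

h_f ≈ 6.56 m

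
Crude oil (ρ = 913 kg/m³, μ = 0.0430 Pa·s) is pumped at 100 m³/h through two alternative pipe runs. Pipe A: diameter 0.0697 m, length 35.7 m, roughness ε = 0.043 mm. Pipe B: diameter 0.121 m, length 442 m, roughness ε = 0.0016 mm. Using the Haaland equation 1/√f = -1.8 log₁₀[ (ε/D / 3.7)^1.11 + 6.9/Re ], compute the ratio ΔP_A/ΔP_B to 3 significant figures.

Pipe A: V = Q/A = 0.02778/0.003816 = 7.28 m/s; Re = 1.077e+04; ε/D = 0.000617; Haaland → f = 0.03106; ΔP_A = f(L/D)(ρV²/2) = 3.85e+05 Pa.
Pipe B: V = Q/A = 0.02778/0.0115 = 2.416 m/s; Re = 6206; ε/D = 1.32e-05; Haaland → f = 0.03538; ΔP_B = f(L/D)(ρV²/2) = 3.443e+05 Pa.
ΔP_A/ΔP_B = 3.85e+05/3.443e+05 = 1.12.

ΔP_A/ΔP_B ≈ 1.12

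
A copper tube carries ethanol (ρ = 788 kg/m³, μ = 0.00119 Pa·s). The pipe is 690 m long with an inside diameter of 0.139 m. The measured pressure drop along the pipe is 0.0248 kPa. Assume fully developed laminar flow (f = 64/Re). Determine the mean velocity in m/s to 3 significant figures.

V ≈ 0.0182 m/s

For laminar flow, f = 64/Re with Re = ρVD/μ, so Darcy-Weisbach reduces to ΔP = 32μLV/D². Solving for V: V = ΔP·D²/(32μL) = 24.8·(0.139)²/(32·0.00119·690) = 0.01824 m/s.
Check: Re = ρVD/μ = 788·0.01824·0.139/0.00119 = 1679 < 2300, so the laminar assumption holds.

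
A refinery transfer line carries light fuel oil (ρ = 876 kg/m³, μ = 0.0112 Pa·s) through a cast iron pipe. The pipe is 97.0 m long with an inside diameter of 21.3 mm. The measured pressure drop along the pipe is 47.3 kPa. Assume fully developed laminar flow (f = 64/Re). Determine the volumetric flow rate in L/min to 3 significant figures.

Q ≈ 13.2 L/min

For laminar flow, f = 64/Re with Re = ρVD/μ, so Darcy-Weisbach reduces to ΔP = 32μLV/D². Solving for V: V = ΔP·D²/(32μL) = 4.73e+04·(0.0213)²/(32·0.0112·97) = 0.6173 m/s.
Check: Re = ρVD/μ = 876·0.6173·0.0213/0.0112 = 1028 < 2300, so the laminar assumption holds.
Q = V·A = 0.6173·(π/4·0.0213²) = 0.00022 m³/s = 13.2 L/min.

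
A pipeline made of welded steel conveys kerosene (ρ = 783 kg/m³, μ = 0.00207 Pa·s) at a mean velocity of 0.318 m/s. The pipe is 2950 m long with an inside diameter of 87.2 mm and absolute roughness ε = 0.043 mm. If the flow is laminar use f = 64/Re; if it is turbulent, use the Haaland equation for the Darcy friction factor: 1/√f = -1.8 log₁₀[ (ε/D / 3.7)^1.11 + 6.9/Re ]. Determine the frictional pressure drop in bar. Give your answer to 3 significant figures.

Reynolds number Re = ρVD/μ = 783 · 0.318 · 0.0872 / 0.00207 = 1.049e+04.
Re > 4000 → turbulent. Relative roughness ε/D = 4.3e-05/0.0872 = 0.000493. Haaland: 1/√f = -1.8 log₁₀[(0.000493/3.7)^1.11 + 6.9/1.049e+04] = -1.8 log₁₀[4.99e-05 + 0.000658] = 5.67, so f = 0.0311.
Darcy-Weisbach: ΔP = f(L/D)(ρV²/2) = 0.0311·(2950/0.0872)·(783·0.318²/2) = 0.0311·3.383e+04·39.59 = 4.166e+04 Pa.
ΔP = 4.166e+04 Pa = 0.417 bar.

ΔP ≈ 0.417 bar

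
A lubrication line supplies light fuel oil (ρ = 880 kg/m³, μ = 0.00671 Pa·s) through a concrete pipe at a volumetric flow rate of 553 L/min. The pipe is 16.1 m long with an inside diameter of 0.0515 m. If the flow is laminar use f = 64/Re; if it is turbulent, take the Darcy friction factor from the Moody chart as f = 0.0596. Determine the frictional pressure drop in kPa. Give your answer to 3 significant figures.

Q = 553 L/min = 553/60000 = 0.009217 m³/s.
Cross-sectional area A = πD²/4 = π(0.0515)²/4 = 0.002083 m²; mean velocity V = Q/A = 0.009217/0.002083 = 4.425 m/s.
Reynolds number Re = ρVD/μ = 880 · 4.425 · 0.0515 / 0.00671 = 2.988e+04.
Re > 4000 → turbulent; use the Moody-chart value f = 0.0596.
Darcy-Weisbach: ΔP = f(L/D)(ρV²/2) = 0.0596·(16.1/0.0515)·(880·4.425²/2) = 0.0596·312.6·8614 = 1.605e+05 Pa.
ΔP = 1.605e+05 Pa = 160 kPa.

ΔP ≈ 160 kPa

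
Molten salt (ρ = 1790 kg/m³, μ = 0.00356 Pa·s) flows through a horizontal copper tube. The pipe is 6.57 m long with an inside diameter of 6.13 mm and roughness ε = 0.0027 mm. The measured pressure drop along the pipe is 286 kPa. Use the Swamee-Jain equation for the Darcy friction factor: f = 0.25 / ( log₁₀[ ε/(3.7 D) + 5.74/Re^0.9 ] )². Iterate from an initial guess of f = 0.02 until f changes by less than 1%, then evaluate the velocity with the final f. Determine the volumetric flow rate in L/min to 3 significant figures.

Rearranging Darcy-Weisbach: V = √(2·ΔP·D/(f·L·ρ)). With ε/D = 2.7e-06/0.00613 = 0.00044, iterate starting from f = 0.02:
  f = 0.02 → V = √(2·2.86e+05·0.00613/(0.02·6.57·1790)) = 3.861 m/s; Re = ρVD/μ = 1.19e+04; f → 0.03037
  f = 0.03037 → V = 3.133 m/s; Re = 9657; f → 0.03202
  f = 0.03202 → V = 3.051 m/s; Re = 9405; f → 0.03225
Converged (Δf/f < 1%). With the final f = 0.03225: V = √(2·2.86e+05·0.00613/(0.03225·6.57·1790)) = 3.041 m/s.
Q = V·A = 3.041·(π/4·0.00613²) = 8.974e-05 m³/s = 5.38 L/min.

Q ≈ 5.38 L/min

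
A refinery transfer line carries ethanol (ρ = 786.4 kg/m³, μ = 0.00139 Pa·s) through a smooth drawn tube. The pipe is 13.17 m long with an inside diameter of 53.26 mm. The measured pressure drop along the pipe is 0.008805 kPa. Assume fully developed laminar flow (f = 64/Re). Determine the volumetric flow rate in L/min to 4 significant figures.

Q ≈ 5.699 L/min

For laminar flow, f = 64/Re with Re = ρVD/μ, so Darcy-Weisbach reduces to ΔP = 32μLV/D². Solving for V: V = ΔP·D²/(32μL) = 8.805·(0.05326)²/(32·0.00139·13.17) = 0.04264 m/s.
Check: Re = ρVD/μ = 786.4·0.04264·0.05326/0.00139 = 1285 < 2300, so the laminar assumption holds.
Q = V·A = 0.04264·(π/4·0.05326²) = 9.499e-05 m³/s = 5.699 L/min.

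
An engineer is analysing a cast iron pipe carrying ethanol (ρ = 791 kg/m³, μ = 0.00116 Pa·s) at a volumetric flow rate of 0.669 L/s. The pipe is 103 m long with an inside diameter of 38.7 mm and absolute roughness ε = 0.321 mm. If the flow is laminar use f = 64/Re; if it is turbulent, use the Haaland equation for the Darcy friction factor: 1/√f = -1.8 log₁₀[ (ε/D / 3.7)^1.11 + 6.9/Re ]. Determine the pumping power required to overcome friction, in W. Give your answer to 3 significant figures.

Q = 0.669 L/s = 0.669/1000 = 0.000669 m³/s.
Cross-sectional area A = πD²/4 = π(0.0387)²/4 = 0.001176 m²; mean velocity V = Q/A = 0.000669/0.001176 = 0.5687 m/s.
Reynolds number Re = ρVD/μ = 791 · 0.5687 · 0.0387 / 0.00116 = 1.501e+04.
Re > 4000 → turbulent. Relative roughness ε/D = 0.000321/0.0387 = 0.00829. Haaland: 1/√f = -1.8 log₁₀[(0.00829/3.7)^1.11 + 6.9/1.501e+04] = -1.8 log₁₀[0.00115 + 0.00046] = 5.03, so f = 0.03953.
Darcy-Weisbach: ΔP = f(L/D)(ρV²/2) = 0.03953·(103/0.0387)·(791·0.5687²/2) = 0.03953·2661·127.9 = 1.346e+04 Pa.
Pumping power P = QΔP = 0.000669·1.346e+04 = 9.004 W = 9.00 W.

P ≈ 9.00 W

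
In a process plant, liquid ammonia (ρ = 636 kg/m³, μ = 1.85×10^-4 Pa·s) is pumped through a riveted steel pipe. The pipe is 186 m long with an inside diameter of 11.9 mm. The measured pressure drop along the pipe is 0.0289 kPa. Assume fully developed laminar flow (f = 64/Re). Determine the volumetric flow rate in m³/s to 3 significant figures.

For laminar flow, f = 64/Re with Re = ρVD/μ, so Darcy-Weisbach reduces to ΔP = 32μLV/D². Solving for V: V = ΔP·D²/(32μL) = 28.9·(0.0119)²/(32·0.000185·186) = 0.003717 m/s.
Check: Re = ρVD/μ = 636·0.003717·0.0119/0.000185 = 152.1 < 2300, so the laminar assumption holds.
Q = V·A = 0.003717·(π/4·0.0119²) = 4.134e-07 m³/s = 4.13×10^-7 m³/s.

Q ≈ 4.13×10^-7 m³/s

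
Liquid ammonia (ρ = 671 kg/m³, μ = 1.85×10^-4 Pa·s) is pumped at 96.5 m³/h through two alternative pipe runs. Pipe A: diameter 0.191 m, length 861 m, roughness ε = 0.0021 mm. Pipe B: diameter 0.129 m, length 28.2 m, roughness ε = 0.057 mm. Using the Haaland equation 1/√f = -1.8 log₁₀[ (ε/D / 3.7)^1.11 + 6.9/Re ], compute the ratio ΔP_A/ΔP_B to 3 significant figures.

Pipe A: V = Q/A = 0.02681/0.02865 = 0.9356 m/s; Re = 6.481e+05; ε/D = 1.1e-05; Haaland → f = 0.01263; ΔP_A = f(L/D)(ρV²/2) = 1.672e+04 Pa.
Pipe B: V = Q/A = 0.02681/0.01307 = 2.051 m/s; Re = 9.596e+05; ε/D = 0.000442; Haaland → f = 0.01678; ΔP_B = f(L/D)(ρV²/2) = 5176 Pa.
ΔP_A/ΔP_B = 1.672e+04/5176 = 3.23.

ΔP_A/ΔP_B ≈ 3.23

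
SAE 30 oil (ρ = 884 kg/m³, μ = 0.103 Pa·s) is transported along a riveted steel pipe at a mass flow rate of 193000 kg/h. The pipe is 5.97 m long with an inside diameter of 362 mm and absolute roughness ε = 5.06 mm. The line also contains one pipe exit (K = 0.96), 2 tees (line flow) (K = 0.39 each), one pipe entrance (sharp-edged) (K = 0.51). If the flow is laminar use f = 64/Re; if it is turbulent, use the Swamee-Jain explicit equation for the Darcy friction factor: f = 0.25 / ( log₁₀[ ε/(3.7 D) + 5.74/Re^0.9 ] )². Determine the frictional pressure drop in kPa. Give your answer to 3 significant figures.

ṁ = 193000 kg/h = 193000/3600 = 53.61 kg/s.
A = πD²/4 = π(0.362)²/4 = 0.1029 m²; mean velocity V = ṁ/(ρA) = 53.61/(884 · 0.1029) = 0.5892 m/s.
Reynolds number Re = ρVD/μ = 884 · 0.5892 · 0.362 / 0.103 = 1831.
Re < 2300 → laminar flow, so f = 64/Re = 64/1831 = 0.03496 (the turbulent correlation is not needed).
Total minor-loss coefficient ΣK = 1·0.96 + 2·0.39 + 1·0.51 = 2.25.
ΔP = [f·L/D + ΣK]·(ρV²/2) = [0.03496·5.97/0.362 + 2.25]·(884·0.5892²/2) = [0.5765 + 2.25]·153.5 = 433.8 Pa.
ΔP = 433.8 Pa = 0.434 kPa.

ΔP ≈ 0.434 kPa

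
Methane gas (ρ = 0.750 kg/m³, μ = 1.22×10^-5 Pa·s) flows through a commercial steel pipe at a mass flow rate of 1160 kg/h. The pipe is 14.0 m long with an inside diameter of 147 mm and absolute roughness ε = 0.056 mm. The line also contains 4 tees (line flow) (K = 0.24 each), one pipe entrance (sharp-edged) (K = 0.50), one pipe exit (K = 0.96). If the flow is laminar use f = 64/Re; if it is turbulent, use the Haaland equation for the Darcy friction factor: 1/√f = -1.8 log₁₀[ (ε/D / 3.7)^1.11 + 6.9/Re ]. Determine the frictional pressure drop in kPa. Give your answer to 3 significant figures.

ṁ = 1160 kg/h = 1160/3600 = 0.3222 kg/s.
A = πD²/4 = π(0.147)²/4 = 0.01697 m²; mean velocity V = ṁ/(ρA) = 0.3222/(0.75 · 0.01697) = 25.31 m/s.
Reynolds number Re = ρVD/μ = 0.75 · 25.31 · 0.147 / 1.22e-05 = 2.288e+05.
Re > 4000 → turbulent. Relative roughness ε/D = 5.6e-05/0.147 = 0.000381. Haaland: 1/√f = -1.8 log₁₀[(0.000381/3.7)^1.11 + 6.9/2.288e+05] = -1.8 log₁₀[3.75e-05 + 3.02e-05] = 7.505, so f = 0.01775.
Total minor-loss coefficient ΣK = 4·0.24 + 1·0.5 + 1·0.96 = 2.42.
ΔP = [f·L/D + ΣK]·(ρV²/2) = [0.01775·14/0.147 + 2.42]·(0.75·25.31²/2) = [1.691 + 2.42]·240.3 = 987.8 Pa.
ΔP = 987.8 Pa = 0.988 kPa.

ΔP ≈ 0.988 kPa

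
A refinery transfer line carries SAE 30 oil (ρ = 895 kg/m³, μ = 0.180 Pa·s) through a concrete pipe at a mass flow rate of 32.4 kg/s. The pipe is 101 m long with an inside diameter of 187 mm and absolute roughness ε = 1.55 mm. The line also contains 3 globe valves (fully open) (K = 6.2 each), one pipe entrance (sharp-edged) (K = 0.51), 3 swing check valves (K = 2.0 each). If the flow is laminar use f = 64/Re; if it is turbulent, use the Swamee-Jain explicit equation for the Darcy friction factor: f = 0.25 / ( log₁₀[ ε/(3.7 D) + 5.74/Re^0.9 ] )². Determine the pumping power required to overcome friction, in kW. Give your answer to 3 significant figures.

A = πD²/4 = π(0.187)²/4 = 0.02746 m²; mean velocity V = ṁ/(ρA) = 32.4/(895 · 0.02746) = 1.318 m/s.
Reynolds number Re = ρVD/μ = 895 · 1.318 · 0.187 / 0.18 = 1226.
Re < 2300 → laminar flow, so f = 64/Re = 64/1226 = 0.05222 (the turbulent correlation is not needed).
Total minor-loss coefficient ΣK = 3·6.2 + 1·0.51 + 3·2 = 25.1.
ΔP = [f·L/D + ΣK]·(ρV²/2) = [0.05222·101/0.187 + 25.1]·(895·1.318²/2) = [28.2 + 25.1]·777.5 = 4.145e+04 Pa.
Q = ṁ/ρ = 32.4/895 = 0.0362 m³/s.
Pumping power P = QΔP = 0.0362·4.145e+04 = 1501 W = 1.50 kW.

P ≈ 1.50 kW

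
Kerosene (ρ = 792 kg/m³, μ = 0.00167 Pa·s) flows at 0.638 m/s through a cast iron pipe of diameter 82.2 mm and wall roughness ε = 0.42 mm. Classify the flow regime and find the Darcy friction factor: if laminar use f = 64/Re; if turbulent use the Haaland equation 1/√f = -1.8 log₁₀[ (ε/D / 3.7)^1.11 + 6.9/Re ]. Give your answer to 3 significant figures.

f ≈ 0.0338

Re = ρVD/μ = 792·0.638·0.0822/0.00167 = 2.487e+04.
Re > 4000 → turbulent. ε/D = 0.00042/0.0822 = 0.00511; Haaland: 1/√f = -1.8 log₁₀[0.000669 + 0.000277] = 5.443, so f = 0.03376.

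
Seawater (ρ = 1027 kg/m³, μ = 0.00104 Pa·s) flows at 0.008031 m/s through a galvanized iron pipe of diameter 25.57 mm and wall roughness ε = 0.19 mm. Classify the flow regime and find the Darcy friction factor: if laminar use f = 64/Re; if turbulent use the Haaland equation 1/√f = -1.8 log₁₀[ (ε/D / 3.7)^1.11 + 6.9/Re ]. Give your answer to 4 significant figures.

Re = ρVD/μ = 1027·0.008031·0.02557/0.00104 = 202.8.
Re < 2300 → laminar, so f = 64/Re = 0.3156 (roughness is irrelevant in laminar flow).

f ≈ 0.3156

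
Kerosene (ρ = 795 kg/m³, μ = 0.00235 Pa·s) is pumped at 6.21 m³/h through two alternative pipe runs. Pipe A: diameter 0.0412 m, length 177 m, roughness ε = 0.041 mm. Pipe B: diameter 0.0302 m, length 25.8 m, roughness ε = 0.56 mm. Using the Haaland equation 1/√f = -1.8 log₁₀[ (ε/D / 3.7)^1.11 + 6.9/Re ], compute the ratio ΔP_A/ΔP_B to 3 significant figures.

ΔP_A/ΔP_B ≈ 0.837

Pipe A: V = Q/A = 0.001725/0.001333 = 1.294 m/s; Re = 1.803e+04; ε/D = 0.000995; Haaland → f = 0.0282; ΔP_A = f(L/D)(ρV²/2) = 8.062e+04 Pa.
Pipe B: V = Q/A = 0.001725/0.0007163 = 2.408 m/s; Re = 2.46e+04; ε/D = 0.0185; Haaland → f = 0.04893; ΔP_B = f(L/D)(ρV²/2) = 9.636e+04 Pa.
ΔP_A/ΔP_B = 8.062e+04/9.636e+04 = 0.837.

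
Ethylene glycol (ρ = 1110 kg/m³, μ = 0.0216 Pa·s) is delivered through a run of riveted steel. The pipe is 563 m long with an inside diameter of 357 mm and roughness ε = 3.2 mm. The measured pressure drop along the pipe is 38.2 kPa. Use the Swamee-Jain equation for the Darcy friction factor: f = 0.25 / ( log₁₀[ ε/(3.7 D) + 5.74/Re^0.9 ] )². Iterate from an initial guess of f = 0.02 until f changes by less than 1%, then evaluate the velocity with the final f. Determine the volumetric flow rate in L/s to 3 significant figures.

Q ≈ 104 L/s

Rearranging Darcy-Weisbach: V = √(2·ΔP·D/(f·L·ρ)). With ε/D = 0.0032/0.357 = 0.00896, iterate starting from f = 0.02:
  f = 0.02 → V = √(2·3.82e+04·0.357/(0.02·563·1110)) = 1.477 m/s; Re = ρVD/μ = 2.71e+04; f → 0.03932
  f = 0.03932 → V = 1.053 m/s; Re = 1.933e+04; f → 0.04025
  f = 0.04025 → V = 1.041 m/s; Re = 1.91e+04; f → 0.04029
Converged (Δf/f < 1%). With the final f = 0.04029: V = √(2·3.82e+04·0.357/(0.04029·563·1110)) = 1.041 m/s.
Q = V·A = 1.041·(π/4·0.357²) = 0.1042 m³/s = 104 L/s.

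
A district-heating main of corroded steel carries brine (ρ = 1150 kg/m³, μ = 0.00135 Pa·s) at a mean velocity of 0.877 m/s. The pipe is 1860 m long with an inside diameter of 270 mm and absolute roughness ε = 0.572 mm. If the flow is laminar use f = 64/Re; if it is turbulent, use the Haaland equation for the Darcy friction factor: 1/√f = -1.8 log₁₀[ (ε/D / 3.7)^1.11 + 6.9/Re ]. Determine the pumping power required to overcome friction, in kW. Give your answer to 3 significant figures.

Reynolds number Re = ρVD/μ = 1150 · 0.877 · 0.27 / 0.00135 = 2.017e+05.
Re > 4000 → turbulent. Relative roughness ε/D = 0.000572/0.27 = 0.00212. Haaland: 1/√f = -1.8 log₁₀[(0.00212/3.7)^1.11 + 6.9/2.017e+05] = -1.8 log₁₀[0.000252 + 3.42e-05] = 6.378, so f = 0.02458.
Darcy-Weisbach: ΔP = f(L/D)(ρV²/2) = 0.02458·(1860/0.27)·(1150·0.877²/2) = 0.02458·6889·442.2 = 7.489e+04 Pa.
Q = V·A = 0.877·0.05726 = 0.05021 m³/s.
Pumping power P = QΔP = 0.05021·7.489e+04 = 3760 W = 3.76 kW.

P ≈ 3.76 kW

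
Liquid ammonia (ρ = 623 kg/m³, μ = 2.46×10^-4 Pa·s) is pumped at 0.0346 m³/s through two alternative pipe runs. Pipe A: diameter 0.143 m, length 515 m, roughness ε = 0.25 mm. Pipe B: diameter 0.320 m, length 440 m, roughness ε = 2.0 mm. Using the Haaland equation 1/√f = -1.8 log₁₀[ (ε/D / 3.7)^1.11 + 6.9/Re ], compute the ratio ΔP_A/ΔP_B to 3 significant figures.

Pipe A: V = Q/A = 0.0346/0.01606 = 2.154 m/s; Re = 7.802e+05; ε/D = 0.00175; Haaland → f = 0.02288; ΔP_A = f(L/D)(ρV²/2) = 1.191e+05 Pa.
Pipe B: V = Q/A = 0.0346/0.08042 = 0.4302 m/s; Re = 3.486e+05; ε/D = 0.00625; Haaland → f = 0.03281; ΔP_B = f(L/D)(ρV²/2) = 2601 Pa.
ΔP_A/ΔP_B = 1.191e+05/2601 = 45.8.

ΔP_A/ΔP_B ≈ 45.8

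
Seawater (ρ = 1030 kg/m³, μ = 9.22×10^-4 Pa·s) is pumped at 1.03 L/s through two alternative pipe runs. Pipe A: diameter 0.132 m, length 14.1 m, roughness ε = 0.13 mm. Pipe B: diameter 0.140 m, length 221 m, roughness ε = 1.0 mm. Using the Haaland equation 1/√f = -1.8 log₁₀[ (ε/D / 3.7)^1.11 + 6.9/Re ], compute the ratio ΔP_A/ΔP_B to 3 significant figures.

ΔP_A/ΔP_B ≈ 0.0676

Pipe A: V = Q/A = 0.00103/0.01368 = 0.07527 m/s; Re = 1.11e+04; ε/D = 0.000985; Haaland → f = 0.03136; ΔP_A = f(L/D)(ρV²/2) = 9.774 Pa.
Pipe B: V = Q/A = 0.00103/0.01539 = 0.06691 m/s; Re = 1.046e+04; ε/D = 0.00714; Haaland → f = 0.03971; ΔP_B = f(L/D)(ρV²/2) = 144.5 Pa.
ΔP_A/ΔP_B = 9.774/144.5 = 0.0676.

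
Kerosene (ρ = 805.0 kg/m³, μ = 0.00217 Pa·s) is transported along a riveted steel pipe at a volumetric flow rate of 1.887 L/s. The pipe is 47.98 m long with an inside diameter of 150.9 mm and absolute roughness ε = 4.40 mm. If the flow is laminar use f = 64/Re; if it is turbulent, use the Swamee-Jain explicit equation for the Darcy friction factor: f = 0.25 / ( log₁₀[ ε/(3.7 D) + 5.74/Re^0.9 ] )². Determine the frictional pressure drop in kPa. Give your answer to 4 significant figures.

Q = 1.887 L/s = 1.887/1000 = 0.001887 m³/s.
Cross-sectional area A = πD²/4 = π(0.1509)²/4 = 0.01788 m²; mean velocity V = Q/A = 0.001887/0.01788 = 0.1055 m/s.
Reynolds number Re = ρVD/μ = 805 · 0.1055 · 0.1509 / 0.00217 = 5906.
Re > 4000 → turbulent. Relative roughness ε/D = 0.0044/0.1509 = 0.0292. Swamee-Jain: f = 0.25/(log₁₀[0.0292/3.7 + 5.74/5906^0.9])² = 0.25/(log₁₀[0.00788 + 0.00232])² = 0.25/(-1.992)² = 0.06303.
Darcy-Weisbach: ΔP = f(L/D)(ρV²/2) = 0.06303·(47.98/0.1509)·(805·0.1055²/2) = 0.06303·318·4.481 = 89.81 Pa.
ΔP = 89.81 Pa = 0.08981 kPa.

ΔP ≈ 0.08981 kPa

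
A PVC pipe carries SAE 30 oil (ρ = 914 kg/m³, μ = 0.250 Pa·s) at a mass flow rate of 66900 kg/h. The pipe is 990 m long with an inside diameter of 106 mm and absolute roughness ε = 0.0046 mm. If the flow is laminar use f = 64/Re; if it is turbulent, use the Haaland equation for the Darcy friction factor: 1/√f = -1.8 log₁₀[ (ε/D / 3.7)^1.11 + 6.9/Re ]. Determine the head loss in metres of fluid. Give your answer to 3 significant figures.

h_f ≈ 181 m

ṁ = 66900 kg/h = 66900/3600 = 18.58 kg/s.
A = πD²/4 = π(0.106)²/4 = 0.008825 m²; mean velocity V = ṁ/(ρA) = 18.58/(914 · 0.008825) = 2.304 m/s.
Reynolds number Re = ρVD/μ = 914 · 2.304 · 0.106 / 0.25 = 892.9.
Re < 2300 → laminar flow, so f = 64/Re = 64/892.9 = 0.07168 (the turbulent correlation is not needed).
Darcy-Weisbach: ΔP = f(L/D)(ρV²/2) = 0.07168·(990/0.106)·(914·2.304²/2) = 0.07168·9340·2426 = 1.624e+06 Pa.
Head loss h_f = ΔP/(ρg) = 1.624e+06/(914·9.81) = 181 m.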